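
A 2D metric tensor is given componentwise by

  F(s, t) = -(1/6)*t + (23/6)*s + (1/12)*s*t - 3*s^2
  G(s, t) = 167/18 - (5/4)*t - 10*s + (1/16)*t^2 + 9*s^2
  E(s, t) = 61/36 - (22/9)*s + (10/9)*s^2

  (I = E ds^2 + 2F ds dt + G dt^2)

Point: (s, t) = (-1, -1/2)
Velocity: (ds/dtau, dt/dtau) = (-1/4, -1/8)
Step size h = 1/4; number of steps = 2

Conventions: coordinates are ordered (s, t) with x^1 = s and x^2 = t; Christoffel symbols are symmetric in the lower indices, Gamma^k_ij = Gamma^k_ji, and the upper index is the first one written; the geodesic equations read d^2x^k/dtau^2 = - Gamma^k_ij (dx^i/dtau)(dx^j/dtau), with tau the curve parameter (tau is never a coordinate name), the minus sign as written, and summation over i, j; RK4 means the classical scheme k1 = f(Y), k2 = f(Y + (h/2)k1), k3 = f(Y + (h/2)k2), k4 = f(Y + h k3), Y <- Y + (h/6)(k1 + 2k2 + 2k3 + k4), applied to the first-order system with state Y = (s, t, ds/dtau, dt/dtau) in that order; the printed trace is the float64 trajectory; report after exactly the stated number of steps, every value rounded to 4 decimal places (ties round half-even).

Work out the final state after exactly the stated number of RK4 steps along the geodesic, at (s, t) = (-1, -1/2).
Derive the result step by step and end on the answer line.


f(Y) = (ds/dtau, dt/dtau, -Gamma^s_ij Y'^i Y'^j, -Gamma^t_ij Y'^i Y'^j) with the Gammas evaluated at the stage position; h = 0.250000; intermediate values shown to 6 dp
step 0: s = -1.0000, t = -0.5000, ds/dtau = -0.2500, dt/dtau = -0.1250
step 1:
  k1: at (s, t) = (-1.000000, -0.500000), (ds/dtau, dt/dtau) = (-0.250000, -0.125000); Gamma_sss = -0.016762, Gamma_sst = -0.879206, Gamma_stt = 3.681203, Gamma_tss = 0.334708, Gamma_tst = -0.688074, Gamma_ttt = 0.831252; k1 = (-0.250000, -0.125000, -0.001521, 0.009097)
  k2: at (s, t) = (-1.031250, -0.515625), (ds/dtau, dt/dtau) = (-0.250190, -0.123863); Gamma_sss = -0.005762, Gamma_sst = -0.896161, Gamma_stt = 3.702103, Gamma_tss = 0.333218, Gamma_tst = -0.689619, Gamma_ttt = 0.848573; k2 = (-0.250190, -0.123863, -0.000894, 0.008865)
  k3: at (s, t) = (-1.031274, -0.515483), (ds/dtau, dt/dtau) = (-0.250112, -0.123892); Gamma_sss = -0.005746, Gamma_sst = -0.896191, Gamma_stt = 3.702148, Gamma_tss = 0.333221, Gamma_tst = -0.689630, Gamma_ttt = 0.848604; k3 = (-0.250112, -0.123892, -0.000925, 0.008869)
  k4: at (s, t) = (-1.062528, -0.530973), (ds/dtau, dt/dtau) = (-0.250231, -0.122783); Gamma_sss = 0.004900, Gamma_sst = -0.912672, Gamma_stt = 3.722660, Gamma_tss = 0.331765, Gamma_tst = -0.691087, Gamma_ttt = 0.865443; k4 = (-0.250231, -0.122783, -0.000346, 0.008645)
  Y <- Y + (h/6)(k1 + 2k2 + 2k3 + k4): s = -1.0625, t = -0.5310, ds/dtau = -0.2502, dt/dtau = -0.1228
step 2:
  k1: at (s, t) = (-1.062535, -0.530971), (ds/dtau, dt/dtau) = (-0.250229, -0.122783); Gamma_sss = 0.004902, Gamma_sst = -0.912676, Gamma_stt = 3.722665, Gamma_tss = 0.331765, Gamma_tst = -0.691088, Gamma_ttt = 0.865447; k1 = (-0.250229, -0.122783, -0.000347, 0.008645)
  k2: at (s, t) = (-1.093813, -0.546318), (ds/dtau, dt/dtau) = (-0.250273, -0.121702); Gamma_sss = 0.015215, Gamma_sst = -0.928708, Gamma_stt = 3.742804, Gamma_tss = 0.330341, Gamma_tst = -0.692464, Gamma_ttt = 0.881830; k2 = (-0.250273, -0.121702, 0.000185, 0.008431)
  k3: at (s, t) = (-1.093819, -0.546183), (ds/dtau, dt/dtau) = (-0.250206, -0.121729); Gamma_sss = 0.015225, Gamma_sst = -0.928727, Gamma_stt = 3.742834, Gamma_tss = 0.330345, Gamma_tst = -0.692473, Gamma_ttt = 0.881849; k3 = (-0.250206, -0.121729, 0.000159, 0.008434)
  k4: at (s, t) = (-1.125086, -0.561403), (ds/dtau, dt/dtau) = (-0.250190, -0.120674); Gamma_sss = 0.025207, Gamma_sst = -0.944301, Gamma_stt = 3.762569, Gamma_tss = 0.328952, Gamma_tst = -0.693767, Gamma_ttt = 0.897767; k4 = (-0.250190, -0.120674, 0.000650, 0.008227)
  Y <- Y + (h/6)(k1 + 2k2 + 2k3 + k4): s = -1.1251, t = -0.5614, ds/dtau = -0.2502, dt/dtau = -0.1207

Answer: s = -1.1251, t = -0.5614, ds/dtau = -0.2502, dt/dtau = -0.1207


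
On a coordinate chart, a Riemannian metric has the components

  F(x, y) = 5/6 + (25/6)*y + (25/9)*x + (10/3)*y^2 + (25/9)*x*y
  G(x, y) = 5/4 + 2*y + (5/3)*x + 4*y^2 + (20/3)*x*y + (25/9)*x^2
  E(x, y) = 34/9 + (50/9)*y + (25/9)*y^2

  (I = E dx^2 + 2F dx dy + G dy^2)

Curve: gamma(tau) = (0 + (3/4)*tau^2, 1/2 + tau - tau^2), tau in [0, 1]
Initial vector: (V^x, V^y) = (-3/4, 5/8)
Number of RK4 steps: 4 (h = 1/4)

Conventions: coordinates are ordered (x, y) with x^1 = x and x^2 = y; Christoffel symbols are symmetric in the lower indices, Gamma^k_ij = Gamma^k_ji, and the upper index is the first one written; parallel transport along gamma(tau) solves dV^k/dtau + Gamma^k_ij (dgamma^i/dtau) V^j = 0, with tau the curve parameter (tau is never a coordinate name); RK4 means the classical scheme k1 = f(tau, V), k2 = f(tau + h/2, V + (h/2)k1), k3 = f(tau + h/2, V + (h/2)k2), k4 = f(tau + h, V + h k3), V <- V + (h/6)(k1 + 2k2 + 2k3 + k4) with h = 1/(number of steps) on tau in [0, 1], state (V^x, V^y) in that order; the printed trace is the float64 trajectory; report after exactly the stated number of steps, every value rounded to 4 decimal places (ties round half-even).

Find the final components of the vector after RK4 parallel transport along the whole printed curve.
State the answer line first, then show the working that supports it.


Answer: V^x = -0.8976, V^y = 0.4944

gamma'(tau) = ((3/2)*tau, 1 - 2*tau); f(tau, V)^k = -Gamma^k_ij(gamma(tau)) gamma'^i(tau) V^j; h = 1/4; intermediate values shown to 6 dp
curve data and Christoffel symbols at the stage parameters:
  tau = 0.000000: gamma = (0.000000, 0.500000), gamma' = (0.000000, 1.000000); Gamma_xxx = 0.000000, Gamma_xxy = 0.438596, Gamma_xyy = 0.526316, Gamma_yxx = 0.000000, Gamma_yxy = 0.263158, Gamma_yyy = 0.315789
  tau = 0.125000: gamma = (0.011719, 0.609375), gamma' = (0.187500, 0.750000); Gamma_xxx = 0.000000, Gamma_xxy = 0.398570, Gamma_xyy = 0.478284, Gamma_yxx = 0.000000, Gamma_yxy = 0.258297, Gamma_yyy = 0.309956
  tau = 0.250000: gamma = (0.046875, 0.687500), gamma' = (0.375000, 0.500000); Gamma_xxx = 0.000000, Gamma_xxy = 0.368374, Gamma_xyy = 0.442048, Gamma_yxx = 0.000000, Gamma_yxy = 0.255815, Gamma_yyy = 0.306978
  tau = 0.375000: gamma = (0.105469, 0.734375), gamma' = (0.562500, 0.250000); Gamma_xxx = 0.000000, Gamma_xxy = 0.345238, Gamma_xyy = 0.414286, Gamma_yxx = 0.000000, Gamma_yxy = 0.256130, Gamma_yyy = 0.307356
  tau = 0.500000: gamma = (0.187500, 0.750000), gamma' = (0.750000, 0.000000); Gamma_xxx = 0.000000, Gamma_xxy = 0.327246, Gamma_xyy = 0.392695, Gamma_yxx = 0.000000, Gamma_yxy = 0.259459, Gamma_yyy = 0.311351
  tau = 0.625000: gamma = (0.292969, 0.734375), gamma' = (0.937500, -0.250000); Gamma_xxx = 0.000000, Gamma_xxy = 0.312986, Gamma_xyy = 0.375584, Gamma_yxx = 0.000000, Gamma_yxy = 0.266038, Gamma_yyy = 0.319246
  tau = 0.750000: gamma = (0.421875, 0.687500), gamma' = (1.125000, -0.500000); Gamma_xxx = 0.000000, Gamma_xxy = 0.301314, Gamma_xyy = 0.361576, Gamma_yxx = 0.000000, Gamma_yxy = 0.276204, Gamma_yyy = 0.331445
  tau = 0.875000: gamma = (0.574219, 0.609375), gamma' = (1.312500, -0.750000); Gamma_xxx = 0.000000, Gamma_xxy = 0.291152, Gamma_xyy = 0.349382, Gamma_yxx = 0.000000, Gamma_yxy = 0.290445, Gamma_yyy = 0.348534
  tau = 1.000000: gamma = (0.750000, 0.500000), gamma' = (1.500000, -1.000000); Gamma_xxx = 0.000000, Gamma_xxy = 0.281294, Gamma_xyy = 0.337553, Gamma_yxx = 0.000000, Gamma_yxy = 0.309423, Gamma_yyy = 0.371308
step 0: V^x = -0.7500, V^y = 0.6250
step 1: k1 = (0.000000, 0.000000), k2 = (-0.046707, -0.030269), k3 = (-0.043322, -0.028075), k4 = (-0.081822, -0.056821); V <- V + (h/6)(k1 + 2k2 + 2k3 + k4): V^x = -0.7609, V^y = 0.6178
step 2: k1 = (-0.081731, -0.056758), k2 = (-0.115284, -0.085528), k3 = (-0.113851, -0.084465), k4 = (-0.146440, -0.116106); V <- V + (h/6)(k1 + 2k2 + 2k3 + k4): V^x = -0.7895, V^y = 0.5964
step 3: k1 = (-0.146378, -0.116057), k2 = (-0.179313, -0.152416), k3 = (-0.178728, -0.151919), k4 = (-0.214014, -0.196179); V <- V + (h/6)(k1 + 2k2 + 2k3 + k4): V^x = -0.8344, V^y = 0.5580
step 4: k1 = (-0.213978, -0.196146), k2 = (-0.252111, -0.251499), k3 = (-0.252321, -0.251708), k4 = (-0.294227, -0.323650); V <- V + (h/6)(k1 + 2k2 + 2k3 + k4): V^x = -0.8976, V^y = 0.4944


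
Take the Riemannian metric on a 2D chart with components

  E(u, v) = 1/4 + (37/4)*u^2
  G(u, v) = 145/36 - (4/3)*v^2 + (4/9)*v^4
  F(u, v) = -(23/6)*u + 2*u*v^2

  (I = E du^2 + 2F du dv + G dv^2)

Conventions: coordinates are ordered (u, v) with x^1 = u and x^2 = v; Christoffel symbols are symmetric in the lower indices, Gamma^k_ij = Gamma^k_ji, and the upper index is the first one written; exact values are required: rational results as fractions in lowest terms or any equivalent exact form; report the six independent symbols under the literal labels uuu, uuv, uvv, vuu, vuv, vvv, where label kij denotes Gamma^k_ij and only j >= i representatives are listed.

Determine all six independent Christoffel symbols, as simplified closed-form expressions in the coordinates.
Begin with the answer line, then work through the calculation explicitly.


Answer: Gamma_uuu = (16*u*v^4 + 432*u*v^2 + 3249*u)/(16*u^2*v^4 + 432*u^2*v^2 + 3249*u^2 + 16*v^4 - 48*v^2 + 145), Gamma_uuv = 0, Gamma_uvv = (320*u*v^3 + 4752*u*v)/(48*u^2*v^4 + 1296*u^2*v^2 + 9747*u^2 + 48*v^4 - 144*v^2 + 435), Gamma_vuu = (72*v^2 - 138)/(16*u^2*v^4 + 432*u^2*v^2 + 3249*u^2 + 16*v^4 - 48*v^2 + 145), Gamma_vuv = 0, Gamma_vvv = (32*u^2*v^3 + 432*u^2*v + 32*v^3 - 48*v)/(16*u^2*v^4 + 432*u^2*v^2 + 3249*u^2 + 16*v^4 - 48*v^2 + 145)

E = 1/4 + (37/4)*u^2; F = -(23/6)*u + 2*u*v^2; G = 145/36 - (4/3)*v^2 + (4/9)*v^4
Gamma^k_ij = (1/2) g^{kl} (d_i g_jl + d_j g_il - d_l g_ij), with g^inv = (1/(EG-F^2)) [[G, -F], [-F, E]]
first partials: E_u = (37/2)*u, E_v = 0, F_u = -23/6 + 2*v^2, F_v = 4*u*v, G_u = 0, G_v = -(8/3)*v + (16/9)*v^3
D = EG - F^2 = 145/144 - (1/3)*v^2 + (361/16)*u^2 + (1/9)*v^4 + 3*u^2*v^2 + (1/9)*u^2*v^4
expanded: Gamma^u_uu = (G E_u - 2F F_u + F E_v)/(2D), Gamma^u_uv = (G E_v - F G_u)/(2D), Gamma^u_vv = (2G F_v - G G_u - F G_v)/(2D), Gamma^v_uu = (2E F_u - E E_v - F E_u)/(2D), Gamma^v_uv = (E G_u - F E_v)/(2D), Gamma^v_vv = (E G_v - 2F F_v + F G_u)/(2D); substitute and cancel common factors


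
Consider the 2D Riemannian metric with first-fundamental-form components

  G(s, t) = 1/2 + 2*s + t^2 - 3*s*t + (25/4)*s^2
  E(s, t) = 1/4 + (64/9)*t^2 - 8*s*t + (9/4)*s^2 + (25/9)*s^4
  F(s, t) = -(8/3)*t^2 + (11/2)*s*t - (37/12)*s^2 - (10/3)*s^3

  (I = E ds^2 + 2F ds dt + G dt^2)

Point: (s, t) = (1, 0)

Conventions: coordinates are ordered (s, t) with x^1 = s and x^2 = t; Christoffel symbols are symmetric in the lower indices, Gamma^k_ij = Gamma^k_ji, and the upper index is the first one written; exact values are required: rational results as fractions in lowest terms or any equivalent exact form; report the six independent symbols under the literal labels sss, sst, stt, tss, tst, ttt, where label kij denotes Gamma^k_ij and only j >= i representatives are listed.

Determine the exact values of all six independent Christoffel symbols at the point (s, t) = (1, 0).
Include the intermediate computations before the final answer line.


E = 95/18, F = -77/12, G = 35/4 at the point
E_s = 281/18, E_t = -8, F_s = -97/6, F_t = 11/2, G_s = 29/2, G_t = -3
EG - F^2 = 721/144;  g^inv = (144/721) * [[35/4, 77/12], [77/12, 95/18]]
first-kind symbols [ij,l] = (1/2)(d_i g_jl + d_j g_il - d_l g_ij): [ss,s] = E_s/2 = 281/36, [ss,t] = F_s - E_t/2 = -73/6, [st,s] = E_t/2 = -4, [st,t] = G_s/2 = 29/4, [tt,s] = F_t - G_s/2 = -7/4, [tt,t] = G_t/2 = -3/2
Gamma^s_ij = (G*[ij,s] - F*[ij,t])/(EG - F^2), Gamma^t_ij = (E*[ij,t] - F*[ij,s])/(EG - F^2)

Answer: Gamma_sss = -201/103, Gamma_sst = 237/103, Gamma_stt = -513/103, Gamma_tss = -6103/2163, Gamma_tst = 1814/721, Gamma_ttt = -2757/721


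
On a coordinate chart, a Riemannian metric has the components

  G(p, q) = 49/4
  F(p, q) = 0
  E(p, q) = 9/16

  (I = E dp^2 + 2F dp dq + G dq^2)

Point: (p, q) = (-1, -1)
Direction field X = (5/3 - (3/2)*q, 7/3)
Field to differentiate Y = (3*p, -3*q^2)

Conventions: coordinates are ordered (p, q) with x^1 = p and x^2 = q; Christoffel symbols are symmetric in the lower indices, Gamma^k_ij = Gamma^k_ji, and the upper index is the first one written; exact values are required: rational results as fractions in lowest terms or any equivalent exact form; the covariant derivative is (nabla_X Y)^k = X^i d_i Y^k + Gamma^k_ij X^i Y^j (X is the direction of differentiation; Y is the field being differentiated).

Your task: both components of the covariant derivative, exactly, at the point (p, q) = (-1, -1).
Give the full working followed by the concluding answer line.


E = 9/16, F = 0, G = 49/4 at the point
E_p = 0, E_q = 0, F_p = 0, F_q = 0, G_p = 0, G_q = 0
EG - F^2 = 441/64;  g^inv = (64/441) * [[49/4, 0], [0, 9/16]]
first-kind symbols [ij,l] = (1/2)(d_i g_jl + d_j g_il - d_l g_ij): [pp,p] = E_p/2 = 0, [pp,q] = F_p - E_q/2 = 0, [pq,p] = E_q/2 = 0, [pq,q] = G_p/2 = 0, [qq,p] = F_q - G_p/2 = 0, [qq,q] = G_q/2 = 0
Gamma^p_ij = (G*[ij,p] - F*[ij,q])/(EG - F^2), Gamma^q_ij = (E*[ij,q] - F*[ij,p])/(EG - F^2)
Gamma_ppp = 0, Gamma_ppq = 0, Gamma_pqq = 0, Gamma_qpp = 0, Gamma_qpq = 0, Gamma_qqq = 0
X = (19/6, 7/3), Y = (-3, -3) at the point

Answer: (nabla_X Y)^p = 19/2, (nabla_X Y)^q = 14


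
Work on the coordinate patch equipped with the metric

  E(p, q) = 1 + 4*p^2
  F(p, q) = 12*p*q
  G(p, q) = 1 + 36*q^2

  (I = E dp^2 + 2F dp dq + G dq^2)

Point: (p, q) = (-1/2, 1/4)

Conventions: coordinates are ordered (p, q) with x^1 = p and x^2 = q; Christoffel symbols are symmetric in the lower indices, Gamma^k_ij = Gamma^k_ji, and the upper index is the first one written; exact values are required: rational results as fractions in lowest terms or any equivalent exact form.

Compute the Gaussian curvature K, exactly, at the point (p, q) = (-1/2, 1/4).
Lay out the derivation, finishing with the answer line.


E = 2, F = -3/2, G = 13/4, EG - F^2 = 17/4 at the point
E_p = -4, E_q = 0, F_p = 3, F_q = -6, G_p = 0, G_q = 18
E_qq = 0, F_pq = 12, G_pp = 0
The intrinsic route: Brioschi's K = (det M1 - det M2)/(EG - F^2)^2.
M1 = [[-E_qq/2 + F_pq - G_pp/2, E_p/2, F_p - E_q/2], [F_q - G_p/2, E, F], [G_q/2, F, G]] = [[12, -2, 3], [-6, 2, -3/2], [9, -3/2, 13/4]]; det M1 = 12
M2 = [[0, E_q/2, G_p/2], [E_q/2, E, F], [G_p/2, F, G]] = [[0, 0, 0], [0, 2, -3/2], [0, -3/2, 13/4]]; det M2 = 0
det M1 - det M2 = 12; K = 12 / (17/4)^2 = 192/289

Answer: K = 192/289


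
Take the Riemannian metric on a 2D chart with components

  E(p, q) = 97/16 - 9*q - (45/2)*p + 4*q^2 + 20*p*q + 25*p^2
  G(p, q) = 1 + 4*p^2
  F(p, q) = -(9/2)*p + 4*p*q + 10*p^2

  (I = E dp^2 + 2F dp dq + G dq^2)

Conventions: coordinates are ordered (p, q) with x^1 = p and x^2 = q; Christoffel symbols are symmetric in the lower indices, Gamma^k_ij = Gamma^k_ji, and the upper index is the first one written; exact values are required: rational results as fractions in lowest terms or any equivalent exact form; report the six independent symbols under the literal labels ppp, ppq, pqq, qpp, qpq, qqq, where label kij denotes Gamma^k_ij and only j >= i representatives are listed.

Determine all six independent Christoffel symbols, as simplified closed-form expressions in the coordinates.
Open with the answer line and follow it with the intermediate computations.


Answer: Gamma_ppp = (400*p + 160*q - 180)/(464*p^2 + 320*p*q - 360*p + 64*q^2 - 144*q + 97), Gamma_ppq = (160*p + 64*q - 72)/(464*p^2 + 320*p*q - 360*p + 64*q^2 - 144*q + 97), Gamma_pqq = 0, Gamma_qpp = 160*p/(464*p^2 + 320*p*q - 360*p + 64*q^2 - 144*q + 97), Gamma_qpq = 64*p/(464*p^2 + 320*p*q - 360*p + 64*q^2 - 144*q + 97), Gamma_qqq = 0

E = 97/16 - 9*q - (45/2)*p + 4*q^2 + 20*p*q + 25*p^2; F = -(9/2)*p + 4*p*q + 10*p^2; G = 1 + 4*p^2
Gamma^k_ij = (1/2) g^{kl} (d_i g_jl + d_j g_il - d_l g_ij), with g^inv = (1/(EG-F^2)) [[G, -F], [-F, E]]
first partials: E_p = -45/2 + 20*q + 50*p, E_q = -9 + 8*q + 20*p, F_p = -9/2 + 4*q + 20*p, F_q = 4*p, G_p = 8*p, G_q = 0
D = EG - F^2 = 97/16 - 9*q - (45/2)*p + 4*q^2 + 20*p*q + 29*p^2
expanded: Gamma^p_pp = (G E_p - 2F F_p + F E_q)/(2D), Gamma^p_pq = (G E_q - F G_p)/(2D), Gamma^p_qq = (2G F_q - G G_p - F G_q)/(2D), Gamma^q_pp = (2E F_p - E E_q - F E_p)/(2D), Gamma^q_pq = (E G_p - F E_q)/(2D), Gamma^q_qq = (E G_q - 2F F_q + F G_p)/(2D); substitute and cancel common factors


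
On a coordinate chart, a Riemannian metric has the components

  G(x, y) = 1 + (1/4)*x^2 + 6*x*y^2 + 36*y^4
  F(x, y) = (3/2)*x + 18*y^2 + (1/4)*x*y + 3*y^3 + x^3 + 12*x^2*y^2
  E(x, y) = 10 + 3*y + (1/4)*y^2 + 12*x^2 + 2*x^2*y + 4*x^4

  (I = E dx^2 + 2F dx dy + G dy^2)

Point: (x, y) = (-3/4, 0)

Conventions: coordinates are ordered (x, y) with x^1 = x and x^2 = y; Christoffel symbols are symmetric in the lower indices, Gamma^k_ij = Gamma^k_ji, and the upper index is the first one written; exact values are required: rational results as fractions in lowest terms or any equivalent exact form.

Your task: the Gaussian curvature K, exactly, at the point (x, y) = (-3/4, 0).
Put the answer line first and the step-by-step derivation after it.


Answer: K = -256/337561

E = 1153/64, F = -99/64, G = 73/64, EG - F^2 = 581/32 at the point
E_x = -99/4, E_y = 33/8, F_x = 51/16, F_y = -3/16, G_x = -3/8, G_y = 0
E_yy = 1/2, F_xy = 1/4, G_xx = 1/2
Using the Brioschi determinant formula for K from the metric derivatives:
M1 = [[-E_yy/2 + F_xy - G_xx/2, E_x/2, F_x - E_y/2], [F_y - G_x/2, E, F], [G_y/2, F, G]] = [[-1/4, -99/8, 9/8], [0, 1153/64, -99/64], [0, -99/64, 73/64]]; det M1 = -581/128
M2 = [[0, E_y/2, G_x/2], [E_y/2, E, F], [G_x/2, F, G]] = [[0, 33/16, -3/16], [33/16, 1153/64, -99/64], [-3/16, -99/64, 73/64]]; det M2 = -549/128
det M1 - det M2 = -1/4; K = -1/4 / (581/32)^2 = -256/337561


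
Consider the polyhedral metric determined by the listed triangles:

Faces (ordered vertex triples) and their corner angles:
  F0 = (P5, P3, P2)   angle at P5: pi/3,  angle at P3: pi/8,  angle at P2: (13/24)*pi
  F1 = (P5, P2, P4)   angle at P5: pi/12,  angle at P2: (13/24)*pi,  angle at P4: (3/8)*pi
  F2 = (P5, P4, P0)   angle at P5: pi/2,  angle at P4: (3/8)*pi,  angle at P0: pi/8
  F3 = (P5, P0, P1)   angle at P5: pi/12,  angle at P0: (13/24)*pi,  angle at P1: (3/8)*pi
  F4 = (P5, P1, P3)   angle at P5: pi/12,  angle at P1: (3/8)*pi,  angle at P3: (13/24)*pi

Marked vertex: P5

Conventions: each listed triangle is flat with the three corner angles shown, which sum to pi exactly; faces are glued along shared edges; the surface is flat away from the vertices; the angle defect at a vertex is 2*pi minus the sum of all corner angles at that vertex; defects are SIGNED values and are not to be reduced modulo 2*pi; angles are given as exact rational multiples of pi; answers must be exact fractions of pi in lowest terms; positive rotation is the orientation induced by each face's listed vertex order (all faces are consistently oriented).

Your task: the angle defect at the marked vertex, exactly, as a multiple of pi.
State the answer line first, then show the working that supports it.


Answer: defect(P5) = (11/12)*pi

Sum of corner angles at P5: (13/12)*pi
defect = 2*pi - (13/12)*pi


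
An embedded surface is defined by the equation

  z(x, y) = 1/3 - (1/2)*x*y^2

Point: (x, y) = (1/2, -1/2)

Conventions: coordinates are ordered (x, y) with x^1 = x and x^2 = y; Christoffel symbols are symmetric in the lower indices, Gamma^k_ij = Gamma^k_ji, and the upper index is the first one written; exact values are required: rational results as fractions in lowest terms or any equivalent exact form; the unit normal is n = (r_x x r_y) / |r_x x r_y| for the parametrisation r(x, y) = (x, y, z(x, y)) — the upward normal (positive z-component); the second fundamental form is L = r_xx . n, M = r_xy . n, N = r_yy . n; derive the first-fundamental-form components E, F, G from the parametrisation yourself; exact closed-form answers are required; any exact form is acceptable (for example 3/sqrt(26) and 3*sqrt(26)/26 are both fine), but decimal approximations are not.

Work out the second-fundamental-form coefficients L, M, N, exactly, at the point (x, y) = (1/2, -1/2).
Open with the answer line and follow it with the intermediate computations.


Answer: L = 0, M = 4*sqrt(69)/69, N = -4*sqrt(69)/69

z_x = -1/8, z_y = 1/4, z_xx = 0, z_xy = 1/2, z_yy = -1/2
E = 65/64, F = -1/32, G = 17/16; answer radicand W^2 = 69/64
unnormalised second-form numerators: l = 0, m = 1/2, n = -1/2; L = l/sqrt(69/64), and similarly M = m/sqrt(W^2), N = n/sqrt(W^2)


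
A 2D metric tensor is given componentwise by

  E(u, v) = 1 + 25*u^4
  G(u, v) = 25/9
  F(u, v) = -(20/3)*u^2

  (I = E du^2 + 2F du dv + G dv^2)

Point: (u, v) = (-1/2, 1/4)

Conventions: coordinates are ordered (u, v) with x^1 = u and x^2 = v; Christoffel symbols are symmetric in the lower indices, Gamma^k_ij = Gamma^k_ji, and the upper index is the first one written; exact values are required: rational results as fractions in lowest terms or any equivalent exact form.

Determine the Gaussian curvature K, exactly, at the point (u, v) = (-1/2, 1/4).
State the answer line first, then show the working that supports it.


Answer: K = 0

E = 41/16, F = -5/3, G = 25/9, EG - F^2 = 625/144 at the point
E_u = -25/2, E_v = 0, F_u = 20/3, F_v = 0, G_u = 0, G_v = 0
E_vv = 0, F_uv = 0, G_uu = 0
Apply the Brioschi formula K = (det M1 - det M2)/(EG - F^2)^2 over the derivative matrices of E, F, G.
M1 = [[-E_vv/2 + F_uv - G_uu/2, E_u/2, F_u - E_v/2], [F_v - G_u/2, E, F], [G_v/2, F, G]] = [[0, -25/4, 20/3], [0, 41/16, -5/3], [0, -5/3, 25/9]]; det M1 = 0
M2 = [[0, E_v/2, G_u/2], [E_v/2, E, F], [G_u/2, F, G]] = [[0, 0, 0], [0, 41/16, -5/3], [0, -5/3, 25/9]]; det M2 = 0
det M1 - det M2 = 0; K = 0 / (625/144)^2 = 0


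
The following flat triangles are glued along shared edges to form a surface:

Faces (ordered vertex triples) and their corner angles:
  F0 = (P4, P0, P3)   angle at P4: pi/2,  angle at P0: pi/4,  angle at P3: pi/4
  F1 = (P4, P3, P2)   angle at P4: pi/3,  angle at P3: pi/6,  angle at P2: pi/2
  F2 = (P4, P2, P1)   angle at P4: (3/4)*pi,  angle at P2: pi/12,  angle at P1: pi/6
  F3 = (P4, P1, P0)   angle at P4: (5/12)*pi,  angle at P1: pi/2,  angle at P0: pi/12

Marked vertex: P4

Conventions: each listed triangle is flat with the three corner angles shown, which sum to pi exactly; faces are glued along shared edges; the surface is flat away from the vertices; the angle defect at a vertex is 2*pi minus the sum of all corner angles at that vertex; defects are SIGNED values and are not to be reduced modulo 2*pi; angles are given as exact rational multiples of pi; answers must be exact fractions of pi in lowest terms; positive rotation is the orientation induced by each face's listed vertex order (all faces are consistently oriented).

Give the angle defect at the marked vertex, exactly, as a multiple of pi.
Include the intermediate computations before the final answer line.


Sum of corner angles at P4: 2*pi
defect = 2*pi - 2*pi

Answer: defect(P4) = 0


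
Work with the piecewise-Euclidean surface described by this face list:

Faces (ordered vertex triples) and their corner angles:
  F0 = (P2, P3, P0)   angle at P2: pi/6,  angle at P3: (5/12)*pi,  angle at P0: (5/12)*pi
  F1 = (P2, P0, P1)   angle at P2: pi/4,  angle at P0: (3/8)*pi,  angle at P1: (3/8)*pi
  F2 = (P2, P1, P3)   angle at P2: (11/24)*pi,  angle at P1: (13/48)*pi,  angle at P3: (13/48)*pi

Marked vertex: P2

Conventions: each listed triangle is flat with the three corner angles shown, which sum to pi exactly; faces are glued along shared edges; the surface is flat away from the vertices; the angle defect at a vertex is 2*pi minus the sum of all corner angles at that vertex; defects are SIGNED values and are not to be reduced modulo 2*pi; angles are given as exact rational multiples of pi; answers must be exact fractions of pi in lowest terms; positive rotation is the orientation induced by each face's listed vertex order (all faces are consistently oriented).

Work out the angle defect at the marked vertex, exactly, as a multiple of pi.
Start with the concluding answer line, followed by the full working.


Answer: defect(P2) = (9/8)*pi

Sum of corner angles at P2: (7/8)*pi
defect = 2*pi - (7/8)*pi


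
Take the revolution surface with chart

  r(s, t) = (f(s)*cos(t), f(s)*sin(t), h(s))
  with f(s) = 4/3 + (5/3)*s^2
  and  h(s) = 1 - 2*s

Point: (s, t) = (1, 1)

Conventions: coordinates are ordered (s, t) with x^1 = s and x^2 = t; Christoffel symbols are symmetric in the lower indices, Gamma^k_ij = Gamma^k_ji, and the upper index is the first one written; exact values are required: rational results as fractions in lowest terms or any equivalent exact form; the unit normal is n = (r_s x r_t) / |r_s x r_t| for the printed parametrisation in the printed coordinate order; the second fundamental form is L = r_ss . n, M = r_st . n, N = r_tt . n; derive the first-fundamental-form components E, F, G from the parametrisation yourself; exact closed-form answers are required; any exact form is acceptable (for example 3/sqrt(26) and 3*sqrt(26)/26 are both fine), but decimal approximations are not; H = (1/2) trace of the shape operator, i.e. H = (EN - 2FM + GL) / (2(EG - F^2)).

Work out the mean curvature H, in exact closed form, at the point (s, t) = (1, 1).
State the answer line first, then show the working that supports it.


Answer: H = -23*sqrt(34)/4624

f = 3, f' = 10/3, f'' = 10/3, h' = -2, h'' = 0
E = 136/9, F = 0, G = 9; answer radicand W^2 = 136/9
unnormalised second-form numerators: l = 20/3, m = 0, n = -6; L = l/sqrt(136/9), and similarly M = m/sqrt(W^2), N = n/sqrt(W^2)
H = (E*n - 2*F*m + G*l) / (2*(EG - F^2)*sqrt(W^2)); E*n - 2*F*m + G*l = -92/3, EG - F^2 = 136, so H = (-23/204)/sqrt(136/9)


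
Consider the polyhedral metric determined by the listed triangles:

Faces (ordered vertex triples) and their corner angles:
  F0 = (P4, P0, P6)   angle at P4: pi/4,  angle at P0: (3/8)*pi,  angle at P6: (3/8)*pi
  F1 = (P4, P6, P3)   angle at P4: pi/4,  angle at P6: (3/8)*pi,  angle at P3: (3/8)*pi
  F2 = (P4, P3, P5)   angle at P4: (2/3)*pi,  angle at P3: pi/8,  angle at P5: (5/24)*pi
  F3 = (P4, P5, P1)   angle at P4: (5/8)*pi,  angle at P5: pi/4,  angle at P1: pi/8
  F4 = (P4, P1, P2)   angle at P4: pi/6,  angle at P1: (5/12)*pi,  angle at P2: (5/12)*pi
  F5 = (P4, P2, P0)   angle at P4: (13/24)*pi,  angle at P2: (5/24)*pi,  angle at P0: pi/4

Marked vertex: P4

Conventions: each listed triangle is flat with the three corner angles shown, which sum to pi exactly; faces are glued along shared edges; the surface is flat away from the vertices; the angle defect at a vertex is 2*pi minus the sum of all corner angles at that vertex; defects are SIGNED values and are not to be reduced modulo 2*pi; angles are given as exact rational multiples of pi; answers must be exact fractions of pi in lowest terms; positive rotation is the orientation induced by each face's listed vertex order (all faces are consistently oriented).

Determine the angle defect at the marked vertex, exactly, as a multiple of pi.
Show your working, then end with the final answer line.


Sum of corner angles at P4: (5/2)*pi
defect = 2*pi - (5/2)*pi

Answer: defect(P4) = -pi/2


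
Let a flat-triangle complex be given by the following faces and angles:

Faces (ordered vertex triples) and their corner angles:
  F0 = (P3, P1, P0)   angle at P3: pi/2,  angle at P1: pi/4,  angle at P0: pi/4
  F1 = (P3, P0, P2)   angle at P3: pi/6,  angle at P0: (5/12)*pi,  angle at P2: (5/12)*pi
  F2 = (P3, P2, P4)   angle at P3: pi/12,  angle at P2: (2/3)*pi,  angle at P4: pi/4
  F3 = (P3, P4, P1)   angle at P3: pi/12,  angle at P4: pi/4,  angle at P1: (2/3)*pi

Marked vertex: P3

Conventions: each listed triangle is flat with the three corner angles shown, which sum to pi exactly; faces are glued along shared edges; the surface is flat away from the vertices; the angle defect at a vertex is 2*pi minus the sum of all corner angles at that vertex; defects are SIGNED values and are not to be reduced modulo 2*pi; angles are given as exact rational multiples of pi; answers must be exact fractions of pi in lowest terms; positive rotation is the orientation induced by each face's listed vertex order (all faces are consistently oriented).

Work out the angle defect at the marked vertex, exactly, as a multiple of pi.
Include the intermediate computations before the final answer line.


Sum of corner angles at P3: (5/6)*pi
defect = 2*pi - (5/6)*pi

Answer: defect(P3) = (7/6)*pi


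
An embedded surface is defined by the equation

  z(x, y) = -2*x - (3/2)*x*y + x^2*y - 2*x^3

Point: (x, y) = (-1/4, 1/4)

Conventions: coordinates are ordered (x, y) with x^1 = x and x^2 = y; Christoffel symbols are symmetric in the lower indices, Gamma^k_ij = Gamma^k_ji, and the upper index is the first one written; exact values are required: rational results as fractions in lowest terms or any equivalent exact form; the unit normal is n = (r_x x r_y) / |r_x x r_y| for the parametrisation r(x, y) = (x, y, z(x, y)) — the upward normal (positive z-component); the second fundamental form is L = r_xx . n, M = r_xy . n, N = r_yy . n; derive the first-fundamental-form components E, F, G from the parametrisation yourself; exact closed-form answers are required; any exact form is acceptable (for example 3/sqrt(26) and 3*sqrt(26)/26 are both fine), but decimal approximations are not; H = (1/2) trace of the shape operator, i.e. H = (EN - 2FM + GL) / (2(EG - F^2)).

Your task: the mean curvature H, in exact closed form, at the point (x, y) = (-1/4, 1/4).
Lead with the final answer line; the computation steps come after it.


Answer: H = -196*sqrt(269)/217083

z_x = -23/8, z_y = 7/16, z_xx = 7/2, z_xy = -2, z_yy = 0
E = 593/64, F = -161/128, G = 305/256; answer radicand W^2 = 2421/256
unnormalised second-form numerators: l = 7/2, m = -2, n = 0; L = l/sqrt(2421/256), and similarly M = m/sqrt(W^2), N = n/sqrt(W^2)
H = (E*n - 2*F*m + G*l) / (2*(EG - F^2)*sqrt(W^2)); E*n - 2*F*m + G*l = -441/512, EG - F^2 = 2421/256, so H = (-49/1076)/sqrt(2421/256)


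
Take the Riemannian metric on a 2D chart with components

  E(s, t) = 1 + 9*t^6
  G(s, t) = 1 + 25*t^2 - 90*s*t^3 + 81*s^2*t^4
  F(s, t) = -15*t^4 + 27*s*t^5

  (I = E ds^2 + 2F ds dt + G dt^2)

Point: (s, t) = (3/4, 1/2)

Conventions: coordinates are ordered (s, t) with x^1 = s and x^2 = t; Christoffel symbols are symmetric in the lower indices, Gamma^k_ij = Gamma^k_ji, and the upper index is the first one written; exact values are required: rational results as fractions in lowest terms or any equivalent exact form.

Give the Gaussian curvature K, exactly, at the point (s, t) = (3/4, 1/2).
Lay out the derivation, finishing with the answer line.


E = 73/64, F = -39/128, G = 425/256, EG - F^2 = 461/256 at the point
E_s = 0, E_t = 27/16, F_s = 27/32, F_t = -75/64, G_s = -117/32, G_t = -91/32
E_tt = 135/8, F_st = 135/16, G_ss = 81/8
By Brioschi, K is (det M1 - det M2) divided by (EG - F^2) squared.
M1 = [[-E_tt/2 + F_st - G_ss/2, E_s/2, F_s - E_t/2], [F_t - G_s/2, E, F], [G_t/2, F, G]] = [[-81/16, 0, 0], [21/32, 73/64, -39/128], [-91/64, -39/128, 425/256]]; det M1 = -37341/4096
M2 = [[0, E_t/2, G_s/2], [E_t/2, E, F], [G_s/2, F, G]] = [[0, 27/32, -117/64], [27/32, 73/64, -39/128], [-117/64, -39/128, 425/256]]; det M2 = -16605/4096
det M1 - det M2 = -81/16; K = -81/16 / (461/256)^2 = -331776/212521

Answer: K = -331776/212521


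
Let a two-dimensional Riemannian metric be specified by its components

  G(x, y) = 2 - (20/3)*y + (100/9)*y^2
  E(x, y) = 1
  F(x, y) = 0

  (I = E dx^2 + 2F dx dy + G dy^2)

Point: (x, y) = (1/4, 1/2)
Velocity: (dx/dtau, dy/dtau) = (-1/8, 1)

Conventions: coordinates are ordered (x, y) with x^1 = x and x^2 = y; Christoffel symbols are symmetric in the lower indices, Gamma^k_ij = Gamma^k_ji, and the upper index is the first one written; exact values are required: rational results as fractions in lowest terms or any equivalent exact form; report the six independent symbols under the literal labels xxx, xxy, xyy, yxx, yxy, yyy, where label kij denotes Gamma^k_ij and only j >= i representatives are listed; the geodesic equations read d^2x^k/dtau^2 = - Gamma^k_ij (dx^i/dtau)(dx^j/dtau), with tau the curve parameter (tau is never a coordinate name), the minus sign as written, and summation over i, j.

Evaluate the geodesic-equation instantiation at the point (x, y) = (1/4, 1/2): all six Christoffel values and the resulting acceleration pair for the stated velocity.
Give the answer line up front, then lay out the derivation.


Answer: Gamma_xxx = 0, Gamma_xxy = 0, Gamma_xyy = 0, Gamma_yxx = 0, Gamma_yxy = 0, Gamma_yyy = 20/13; accelerations (d^2x/dtau^2, d^2y/dtau^2) = (0, -20/13)

E = 1, F = 0, G = 13/9 at the point
E_x = 0, E_y = 0, F_x = 0, F_y = 0, G_x = 0, G_y = 40/9
EG - F^2 = 13/9;  g^inv = (9/13) * [[13/9, 0], [0, 1]]
first-kind symbols [ij,l] = (1/2)(d_i g_jl + d_j g_il - d_l g_ij): [xx,x] = E_x/2 = 0, [xx,y] = F_x - E_y/2 = 0, [xy,x] = E_y/2 = 0, [xy,y] = G_x/2 = 0, [yy,x] = F_y - G_x/2 = 0, [yy,y] = G_y/2 = 20/9
Gamma^x_ij = (G*[ij,x] - F*[ij,y])/(EG - F^2), Gamma^y_ij = (E*[ij,y] - F*[ij,x])/(EG - F^2)
Gamma_xxx = 0, Gamma_xxy = 0, Gamma_xyy = 0, Gamma_yxx = 0, Gamma_yxy = 0, Gamma_yyy = 20/13
d^2x/dtau^2 = -(Gamma_xxx*(-1/8)^2 + 2*Gamma_xxy*(-1/8)*(1) + Gamma_xyy*(1)^2) = 0
d^2y/dtau^2 = -(Gamma_yxx*(-1/8)^2 + 2*Gamma_yxy*(-1/8)*(1) + Gamma_yyy*(1)^2) = -20/13


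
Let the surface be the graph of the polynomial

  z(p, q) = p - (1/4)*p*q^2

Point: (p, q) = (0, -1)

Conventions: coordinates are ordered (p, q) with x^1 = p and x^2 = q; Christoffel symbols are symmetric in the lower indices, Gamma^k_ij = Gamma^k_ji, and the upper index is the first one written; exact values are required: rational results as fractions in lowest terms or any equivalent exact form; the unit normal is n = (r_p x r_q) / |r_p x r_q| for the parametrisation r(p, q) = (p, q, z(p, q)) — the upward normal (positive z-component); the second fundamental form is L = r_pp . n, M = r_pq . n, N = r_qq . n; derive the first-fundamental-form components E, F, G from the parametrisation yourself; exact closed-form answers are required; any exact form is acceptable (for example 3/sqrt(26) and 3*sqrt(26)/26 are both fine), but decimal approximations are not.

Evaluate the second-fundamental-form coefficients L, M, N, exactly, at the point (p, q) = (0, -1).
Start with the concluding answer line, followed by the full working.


Answer: L = 0, M = 2/5, N = 0

z_p = 3/4, z_q = 0, z_pp = 0, z_pq = 1/2, z_qq = 0
E = 25/16, F = 0, G = 1; answer radicand W^2 = 25/16
unnormalised second-form numerators: l = 0, m = 1/2, n = 0; L = l/sqrt(25/16), and similarly M = m/sqrt(W^2), N = n/sqrt(W^2)


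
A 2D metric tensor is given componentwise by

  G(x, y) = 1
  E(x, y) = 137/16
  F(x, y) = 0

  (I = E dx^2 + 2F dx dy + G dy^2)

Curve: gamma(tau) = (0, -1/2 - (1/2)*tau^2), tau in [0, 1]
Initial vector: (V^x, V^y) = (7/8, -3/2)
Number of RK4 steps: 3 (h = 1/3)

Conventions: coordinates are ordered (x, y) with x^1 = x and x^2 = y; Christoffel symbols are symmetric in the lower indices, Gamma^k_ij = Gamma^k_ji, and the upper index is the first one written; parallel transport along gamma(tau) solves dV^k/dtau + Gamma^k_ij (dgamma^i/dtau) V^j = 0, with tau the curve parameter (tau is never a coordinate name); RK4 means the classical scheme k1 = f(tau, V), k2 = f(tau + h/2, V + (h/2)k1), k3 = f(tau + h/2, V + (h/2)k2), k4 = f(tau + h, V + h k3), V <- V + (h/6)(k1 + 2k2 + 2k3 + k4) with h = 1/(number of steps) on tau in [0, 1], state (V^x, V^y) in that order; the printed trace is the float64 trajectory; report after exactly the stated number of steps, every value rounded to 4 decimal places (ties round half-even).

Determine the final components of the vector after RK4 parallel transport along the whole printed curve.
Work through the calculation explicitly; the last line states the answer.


gamma'(tau) = (0, -tau); f(tau, V)^k = -Gamma^k_ij(gamma(tau)) gamma'^i(tau) V^j; h = 1/3; intermediate values shown to 6 dp
curve data and Christoffel symbols at the stage parameters:
  tau = 0.000000: gamma = (0.000000, -0.500000), gamma' = (0.000000, 0.000000); Gamma_xxx = 0.000000, Gamma_xxy = 0.000000, Gamma_xyy = 0.000000, Gamma_yxx = 0.000000, Gamma_yxy = 0.000000, Gamma_yyy = 0.000000
  tau = 0.166667: gamma = (0.000000, -0.513889), gamma' = (0.000000, -0.166667); Gamma_xxx = 0.000000, Gamma_xxy = 0.000000, Gamma_xyy = 0.000000, Gamma_yxx = 0.000000, Gamma_yxy = 0.000000, Gamma_yyy = 0.000000
  tau = 0.333333: gamma = (0.000000, -0.555556), gamma' = (0.000000, -0.333333); Gamma_xxx = 0.000000, Gamma_xxy = 0.000000, Gamma_xyy = 0.000000, Gamma_yxx = 0.000000, Gamma_yxy = 0.000000, Gamma_yyy = 0.000000
  tau = 0.500000: gamma = (0.000000, -0.625000), gamma' = (0.000000, -0.500000); Gamma_xxx = 0.000000, Gamma_xxy = 0.000000, Gamma_xyy = 0.000000, Gamma_yxx = 0.000000, Gamma_yxy = 0.000000, Gamma_yyy = 0.000000
  tau = 0.666667: gamma = (0.000000, -0.722222), gamma' = (0.000000, -0.666667); Gamma_xxx = 0.000000, Gamma_xxy = 0.000000, Gamma_xyy = 0.000000, Gamma_yxx = 0.000000, Gamma_yxy = 0.000000, Gamma_yyy = 0.000000
  tau = 0.833333: gamma = (0.000000, -0.847222), gamma' = (0.000000, -0.833333); Gamma_xxx = 0.000000, Gamma_xxy = 0.000000, Gamma_xyy = 0.000000, Gamma_yxx = 0.000000, Gamma_yxy = 0.000000, Gamma_yyy = 0.000000
  tau = 1.000000: gamma = (0.000000, -1.000000), gamma' = (0.000000, -1.000000); Gamma_xxx = 0.000000, Gamma_xxy = 0.000000, Gamma_xyy = 0.000000, Gamma_yxx = 0.000000, Gamma_yxy = 0.000000, Gamma_yyy = 0.000000
step 0: V^x = 0.8750, V^y = -1.5000
step 1: k1 = (0.000000, 0.000000), k2 = (0.000000, 0.000000), k3 = (0.000000, 0.000000), k4 = (0.000000, 0.000000); V <- V + (h/6)(k1 + 2k2 + 2k3 + k4): V^x = 0.8750, V^y = -1.5000
step 2: k1 = (0.000000, 0.000000), k2 = (0.000000, 0.000000), k3 = (0.000000, 0.000000), k4 = (0.000000, 0.000000); V <- V + (h/6)(k1 + 2k2 + 2k3 + k4): V^x = 0.8750, V^y = -1.5000
step 3: k1 = (0.000000, 0.000000), k2 = (0.000000, 0.000000), k3 = (0.000000, 0.000000), k4 = (0.000000, 0.000000); V <- V + (h/6)(k1 + 2k2 + 2k3 + k4): V^x = 0.8750, V^y = -1.5000

Answer: V^x = 0.8750, V^y = -1.5000


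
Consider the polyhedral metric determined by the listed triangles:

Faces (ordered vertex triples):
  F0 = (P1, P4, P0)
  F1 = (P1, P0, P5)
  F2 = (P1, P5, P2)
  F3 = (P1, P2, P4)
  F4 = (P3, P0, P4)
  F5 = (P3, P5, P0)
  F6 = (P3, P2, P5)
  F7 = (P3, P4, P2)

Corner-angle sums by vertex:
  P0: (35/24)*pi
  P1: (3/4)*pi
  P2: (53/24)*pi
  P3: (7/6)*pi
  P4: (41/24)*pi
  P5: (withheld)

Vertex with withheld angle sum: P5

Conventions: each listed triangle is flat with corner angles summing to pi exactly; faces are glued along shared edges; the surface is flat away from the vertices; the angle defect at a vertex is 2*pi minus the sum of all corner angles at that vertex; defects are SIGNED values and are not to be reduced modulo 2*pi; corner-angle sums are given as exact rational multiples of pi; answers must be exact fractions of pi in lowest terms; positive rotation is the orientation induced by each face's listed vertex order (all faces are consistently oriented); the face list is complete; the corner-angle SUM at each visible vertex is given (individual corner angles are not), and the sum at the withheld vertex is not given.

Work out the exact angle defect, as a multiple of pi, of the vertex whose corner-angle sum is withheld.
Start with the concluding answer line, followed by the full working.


Answer: defect(P5) = (31/24)*pi

V = 6, E = 12, F = 8; chi = V - E + F = 2
Gauss-Bonnet: total defect = 2*pi*chi = 4*pi; visible defects sum to (65/24)*pi


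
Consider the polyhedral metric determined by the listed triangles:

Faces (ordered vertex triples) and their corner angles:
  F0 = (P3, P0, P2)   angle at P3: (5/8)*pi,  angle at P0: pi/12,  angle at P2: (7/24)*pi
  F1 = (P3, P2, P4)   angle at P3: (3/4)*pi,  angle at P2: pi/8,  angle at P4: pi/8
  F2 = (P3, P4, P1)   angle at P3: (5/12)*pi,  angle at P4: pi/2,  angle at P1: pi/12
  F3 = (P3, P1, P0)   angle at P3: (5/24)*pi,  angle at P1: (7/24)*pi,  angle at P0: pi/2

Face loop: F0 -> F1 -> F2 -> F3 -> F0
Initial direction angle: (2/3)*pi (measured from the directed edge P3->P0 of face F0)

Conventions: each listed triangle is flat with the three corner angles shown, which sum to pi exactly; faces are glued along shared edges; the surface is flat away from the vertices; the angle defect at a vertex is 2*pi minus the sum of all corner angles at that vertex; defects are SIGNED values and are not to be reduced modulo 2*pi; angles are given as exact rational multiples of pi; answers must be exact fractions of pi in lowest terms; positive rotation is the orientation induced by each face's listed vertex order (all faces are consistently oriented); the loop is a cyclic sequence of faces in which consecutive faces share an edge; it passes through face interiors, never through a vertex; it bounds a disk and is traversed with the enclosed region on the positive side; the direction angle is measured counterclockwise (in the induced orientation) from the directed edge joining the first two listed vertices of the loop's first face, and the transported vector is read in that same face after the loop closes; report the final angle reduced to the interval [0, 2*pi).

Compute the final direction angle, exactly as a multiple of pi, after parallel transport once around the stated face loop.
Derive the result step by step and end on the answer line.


enclosed vertex P3: corner angles sum to 2*pi, defect = 2*pi - 2*pi = 0
the rotation equals the total enclosed defect, so the final angle is initial + defects (mod 2*pi)
final angle = (2/3)*pi + 0 = (2/3)*pi (mod 2*pi)

Answer: final direction angle = (2/3)*pi
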